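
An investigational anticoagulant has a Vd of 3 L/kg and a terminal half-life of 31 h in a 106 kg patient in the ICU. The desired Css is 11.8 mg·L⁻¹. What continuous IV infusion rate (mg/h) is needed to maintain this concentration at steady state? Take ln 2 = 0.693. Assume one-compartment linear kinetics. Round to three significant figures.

83.9 mg/h

Vd(total) = 106 kg × 3 L/kg = 318.0 L
CL = ln 2 · Vd / t½ = 0.693 × 318.0 / 31 = 7.109 L/h
Infusion rate = CL × Css = 7.109 × 11.8 = 83.89 mg/h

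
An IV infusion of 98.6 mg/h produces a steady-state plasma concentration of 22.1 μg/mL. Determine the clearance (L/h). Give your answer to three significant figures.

At steady state, infusion rate = CL × Css, so CL = rate / Css.
CL = 98.6 / 22.1 = 4.462 L/h

4.46 L/h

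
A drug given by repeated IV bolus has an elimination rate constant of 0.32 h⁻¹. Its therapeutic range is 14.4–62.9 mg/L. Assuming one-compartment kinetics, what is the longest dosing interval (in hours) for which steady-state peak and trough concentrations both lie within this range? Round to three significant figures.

Between IV bolus doses, concentration decays as C = C₀·e^(−kτ), so C_peak/C_trough = e^(kτ).
τ_max = ln(C_peak/C_trough) / k = ln(62.9/14.4) / 0.3200 = 1.474 / 0.3200 = 4.606 h

4.61 h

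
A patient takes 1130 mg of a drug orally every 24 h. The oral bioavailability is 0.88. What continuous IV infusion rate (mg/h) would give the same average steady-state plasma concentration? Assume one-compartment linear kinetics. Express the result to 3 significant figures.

Equivalent systemic input: infusion rate = F·D/τ.
Rate = 0.88 × 1130 / 24 = 41.43 mg/h

41.4 mg/h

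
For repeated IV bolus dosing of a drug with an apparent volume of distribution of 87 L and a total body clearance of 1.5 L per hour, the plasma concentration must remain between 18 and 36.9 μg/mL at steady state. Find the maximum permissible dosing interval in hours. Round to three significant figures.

41.6 h

k = CL / Vd = 1.500 / 87.00 = 0.01724 h⁻¹
Between IV bolus doses, concentration decays as C = C₀·e^(−kτ), so C_peak/C_trough = e^(kτ).
τ_max = ln(C_peak/C_trough) / k = ln(36.9/18) / 0.01724 = 0.7178 / 0.01724 = 41.64 h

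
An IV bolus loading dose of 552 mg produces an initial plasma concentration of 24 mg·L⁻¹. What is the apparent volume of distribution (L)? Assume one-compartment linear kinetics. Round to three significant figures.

23.0 L

Immediately after an IV bolus, C₀ = Dose / Vd, so Vd = Dose / C₀.
Vd = 552 / 24 = 23.00 L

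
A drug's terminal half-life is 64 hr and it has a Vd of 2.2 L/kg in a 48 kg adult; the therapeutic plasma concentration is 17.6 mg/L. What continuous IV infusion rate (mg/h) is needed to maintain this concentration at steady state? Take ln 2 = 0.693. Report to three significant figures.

20.1 mg/h

Vd(total) = 48 kg × 2.2 L/kg = 105.6 L
CL = 0.693 × Vd / t½ = 0.693 × 105.6 / 64 = 1.143 L/h
Infusion rate = CL × Css = 1.143 × 17.6 = 20.12 mg/h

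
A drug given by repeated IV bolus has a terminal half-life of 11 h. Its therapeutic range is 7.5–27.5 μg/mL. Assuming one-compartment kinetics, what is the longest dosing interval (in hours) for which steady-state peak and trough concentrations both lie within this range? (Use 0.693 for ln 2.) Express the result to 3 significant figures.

20.6 h

k = 0.693 / t½ = 0.693 / 11 = 0.06300 h⁻¹
Between IV bolus doses, concentration decays as C = C₀·e^(−kτ), so C_peak/C_trough = e^(kτ).
τ_max = ln(C_peak/C_trough) / k = ln(27.5/7.5) / 0.06300 = 1.299 / 0.06300 = 20.62 h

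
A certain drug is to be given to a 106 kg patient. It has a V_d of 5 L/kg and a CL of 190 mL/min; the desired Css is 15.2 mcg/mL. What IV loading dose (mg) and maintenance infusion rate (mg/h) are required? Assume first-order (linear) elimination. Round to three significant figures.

(a) 8060 mg; (b) 173 mg/h

Total Vd = 5 × 106 = 530.0 L
LD = Vd · C_target = 530.0 × 15.2 = 8056 mg
Convert clearance: 190 mL/min × 60 min/h ÷ 1000 mL/L = 11.40 L/h
Maintenance: replace elimination → rate = CL × Css = 11.40 × 15.2 = 173.3 mg/h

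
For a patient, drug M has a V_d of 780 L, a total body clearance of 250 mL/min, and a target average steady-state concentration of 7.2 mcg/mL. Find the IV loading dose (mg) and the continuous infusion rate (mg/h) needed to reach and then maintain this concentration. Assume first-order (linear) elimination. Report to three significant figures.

Loading: fill Vd to C_target → 780.0 L × 7.2 mg/L = 5616 mg
CL = 250 mL/min × 60/1000 = 15.00 L/h
Maintenance infusion rate = CL × Css = 15.00 × 7.2 = 108.0 mg/h

(a) 5620 mg; (b) 108 mg/h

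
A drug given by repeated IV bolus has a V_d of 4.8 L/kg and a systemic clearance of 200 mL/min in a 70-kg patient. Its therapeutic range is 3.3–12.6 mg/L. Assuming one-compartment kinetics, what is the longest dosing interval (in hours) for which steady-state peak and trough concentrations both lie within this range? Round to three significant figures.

Total Vd = 4.8 × 70 = 336.0 L
Convert clearance: 200 mL/min × 60 min/h ÷ 1000 mL/L = 12.00 L/h
k = CL / Vd = 12.00 / 336.0 = 0.03571 h⁻¹
Between IV bolus doses, concentration decays as C = C₀·e^(−kτ), so C_peak/C_trough = e^(kτ).
τ_max = ln(C_peak/C_trough) / k = ln(12.6/3.3) / 0.03571 = 1.340 / 0.03571 = 37.52 h

37.5 h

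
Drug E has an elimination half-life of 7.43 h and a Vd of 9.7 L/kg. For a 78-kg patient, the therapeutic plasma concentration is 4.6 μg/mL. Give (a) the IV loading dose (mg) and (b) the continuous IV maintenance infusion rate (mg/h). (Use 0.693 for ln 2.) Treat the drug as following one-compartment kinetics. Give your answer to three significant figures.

(a) 3480 mg; (b) 325 mg/h

Vd(total) = 78 kg × 9.7 L/kg = 756.6 L
LD = Vd × C = 756.6 × 4.6 = 3480 mg
CL = 0.693 × Vd / t½ = 0.693 × 756.6 / 7.43 = 70.57 L/h
Infusion rate = CL × Css = 70.57 × 4.6 = 324.6 mg/h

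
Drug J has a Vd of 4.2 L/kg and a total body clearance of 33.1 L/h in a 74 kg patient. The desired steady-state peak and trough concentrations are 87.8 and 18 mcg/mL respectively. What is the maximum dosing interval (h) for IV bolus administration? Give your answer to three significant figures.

14.9 h

Vd(total) = 74 kg × 4.2 L/kg = 310.8 L
k = CL / Vd = 33.10 / 310.8 = 0.1065 h⁻¹
Between IV bolus doses, concentration decays as C = C₀·e^(−kτ), so C_peak/C_trough = e^(kτ).
τ_max = ln(C_peak/C_trough) / k = ln(87.8/18) / 0.1065 = 1.585 / 0.1065 = 14.88 h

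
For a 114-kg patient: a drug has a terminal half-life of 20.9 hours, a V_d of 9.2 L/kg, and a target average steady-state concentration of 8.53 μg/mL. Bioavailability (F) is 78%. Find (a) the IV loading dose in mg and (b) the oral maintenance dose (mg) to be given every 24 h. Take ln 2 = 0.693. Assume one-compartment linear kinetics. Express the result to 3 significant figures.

Vd(total) = 114 kg × 9.2 L/kg = 1049 L
LD = Vd × C = 1049 × 8.53 = 8948 mg
CL = 0.693 × Vd / t½ = 0.693 × 1049 / 20.9 = 34.78 L/h
D = CL × Css × τ / F = 34.78 × 8.53 × 24 / 0.78 = 9128 mg

(a) 8950 mg; (b) 9130 mg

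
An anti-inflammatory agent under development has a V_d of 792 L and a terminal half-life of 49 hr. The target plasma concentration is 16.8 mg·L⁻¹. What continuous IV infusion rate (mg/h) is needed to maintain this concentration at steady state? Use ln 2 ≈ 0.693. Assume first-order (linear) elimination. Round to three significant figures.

188 mg/h

k = 0.693/49 = 0.01414 h⁻¹, so CL = k·Vd = 0.01414 × 792.0 = 11.20 L/h
Infusion rate = CL × Css = 11.20 × 16.8 = 188.2 mg/h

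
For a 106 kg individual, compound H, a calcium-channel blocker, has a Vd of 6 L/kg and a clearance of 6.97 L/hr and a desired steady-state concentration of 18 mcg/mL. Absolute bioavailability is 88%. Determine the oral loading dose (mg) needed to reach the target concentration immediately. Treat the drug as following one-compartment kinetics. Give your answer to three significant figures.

13000 mg

Vd(total) = 106 kg × 6 L/kg = 636.0 L
LD is governed by Vd — clearance does not enter the loading-dose calculation.
LD = Vd × C / F = 636.0 × 18.00 / 0.88 = 13010 mg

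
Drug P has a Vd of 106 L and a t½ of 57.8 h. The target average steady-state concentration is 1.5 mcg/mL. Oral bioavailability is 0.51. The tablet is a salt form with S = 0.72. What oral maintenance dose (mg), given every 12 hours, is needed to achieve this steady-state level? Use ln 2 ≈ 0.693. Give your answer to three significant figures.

62.3 mg

k = 0.693/57.8 = 0.01199 h⁻¹, so CL = k·Vd = 0.01199 × 106.0 = 1.271 L/h
D = CL × Css × τ / F / S = 1.271 × 1.5 × 12 / 0.51 / 0.72 = 62.30 mg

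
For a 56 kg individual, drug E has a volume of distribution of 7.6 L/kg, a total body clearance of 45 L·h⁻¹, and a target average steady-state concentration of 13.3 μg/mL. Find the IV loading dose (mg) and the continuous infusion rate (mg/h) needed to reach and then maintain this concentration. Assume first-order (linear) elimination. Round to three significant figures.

Total Vd = 7.6 × 56 = 425.6 L
LD = Vd · C_target = 425.6 × 13.3 = 5660 mg
Maintenance: replace elimination → rate = CL × Css = 45.00 × 13.3 = 598.5 mg/h

(a) 5660 mg; (b) 599 mg/h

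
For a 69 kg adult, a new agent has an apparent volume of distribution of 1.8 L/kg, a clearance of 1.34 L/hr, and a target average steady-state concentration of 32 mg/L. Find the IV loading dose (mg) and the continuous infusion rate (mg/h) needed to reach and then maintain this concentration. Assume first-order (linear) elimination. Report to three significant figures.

(a) 3970 mg; (b) 42.9 mg/h

Total Vd = 1.8 × 69 = 124.2 L
Loading dose = Vd × C = 124.2 × 32 = 3974 mg
Maintenance infusion rate = CL × Css = 1.340 × 32 = 42.88 mg/h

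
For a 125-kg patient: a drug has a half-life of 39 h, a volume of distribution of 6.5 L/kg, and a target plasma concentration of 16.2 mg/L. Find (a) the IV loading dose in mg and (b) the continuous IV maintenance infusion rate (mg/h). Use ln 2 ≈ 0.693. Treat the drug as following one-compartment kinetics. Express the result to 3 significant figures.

(a) 13200 mg; (b) 234 mg/h

Vd = 6.5 L/kg × 125 kg = 812.5 L
LD = Vd × C = 812.5 × 16.2 = 13160 mg
CL = 0.693 × Vd / t½ = 0.693 × 812.5 / 39 = 14.44 L/h
Infusion rate = CL × Css = 14.44 × 16.2 = 233.9 mg/h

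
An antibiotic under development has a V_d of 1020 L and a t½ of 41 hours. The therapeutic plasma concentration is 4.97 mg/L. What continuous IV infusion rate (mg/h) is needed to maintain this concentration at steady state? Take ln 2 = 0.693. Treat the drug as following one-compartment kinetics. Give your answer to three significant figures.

85.7 mg/h

CL = ln 2 · Vd / t½ = 0.693 × 1020 / 41 = 17.24 L/h
Infusion rate = CL × Css = 17.24 × 4.97 = 85.68 mg/h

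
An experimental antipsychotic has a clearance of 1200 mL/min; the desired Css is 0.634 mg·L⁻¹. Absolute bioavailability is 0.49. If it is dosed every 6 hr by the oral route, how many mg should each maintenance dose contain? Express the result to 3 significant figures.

559 mg

CL = 1200 mL/min = 1200 × 0.06 = 72.00 L/h
D = CL × Css × τ / F = 72.00 × 0.634 × 6 / 0.49 = 559.0 mg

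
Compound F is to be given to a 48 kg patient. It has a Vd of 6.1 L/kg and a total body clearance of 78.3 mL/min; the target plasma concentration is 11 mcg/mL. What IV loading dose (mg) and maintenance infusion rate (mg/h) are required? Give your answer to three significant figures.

(a) 3220 mg; (b) 51.7 mg/h

Vd(total) = 48 kg × 6.1 L/kg = 292.8 L
LD = Vd · C_target = 292.8 × 11 = 3221 mg
CL = 78.3 mL/min = 78.3 × 0.06 = 4.698 L/h
Maintenance: replace elimination → rate = CL × Css = 4.698 × 11 = 51.68 mg/h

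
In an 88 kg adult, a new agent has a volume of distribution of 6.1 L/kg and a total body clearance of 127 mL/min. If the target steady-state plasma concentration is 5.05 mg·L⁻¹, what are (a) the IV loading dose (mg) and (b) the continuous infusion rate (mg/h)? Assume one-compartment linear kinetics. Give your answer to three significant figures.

Total Vd = 6.1 × 88 = 536.8 L
LD = Vd · C_target = 536.8 × 5.05 = 2711 mg
CL = 127 mL/min × 60/1000 = 7.620 L/h
Maintenance infusion rate = CL × Css = 7.620 × 5.05 = 38.48 mg/h

(a) 2710 mg; (b) 38.5 mg/h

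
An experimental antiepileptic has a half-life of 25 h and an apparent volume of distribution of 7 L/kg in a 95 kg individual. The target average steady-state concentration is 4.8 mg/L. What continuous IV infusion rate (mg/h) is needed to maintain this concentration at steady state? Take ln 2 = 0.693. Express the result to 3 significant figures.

88.5 mg/h

Total Vd = 7 × 95 = 665.0 L
k = 0.693/25 = 0.02772 h⁻¹, so CL = k·Vd = 0.02772 × 665.0 = 18.43 L/h
Infusion rate = CL × Css = 18.43 × 4.8 = 88.46 mg/h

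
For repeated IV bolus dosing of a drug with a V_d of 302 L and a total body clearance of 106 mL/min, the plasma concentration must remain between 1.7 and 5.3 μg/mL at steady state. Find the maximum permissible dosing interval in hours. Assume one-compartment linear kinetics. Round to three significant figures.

54.0 h

CL = 106 mL/min = 106 × 0.06 = 6.360 L/h
k = CL / Vd = 6.360 / 302.0 = 0.02106 h⁻¹
Between IV bolus doses, concentration decays as C = C₀·e^(−kτ), so C_peak/C_trough = e^(kτ).
τ_max = ln(C_peak/C_trough) / k = ln(5.3/1.7) / 0.02106 = 1.137 / 0.02106 = 53.99 h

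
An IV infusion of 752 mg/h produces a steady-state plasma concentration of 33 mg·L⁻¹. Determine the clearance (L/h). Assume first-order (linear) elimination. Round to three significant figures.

22.8 L/h

At steady state, infusion rate = CL × Css, so CL = rate / Css.
CL = 752 / 33 = 22.79 L/h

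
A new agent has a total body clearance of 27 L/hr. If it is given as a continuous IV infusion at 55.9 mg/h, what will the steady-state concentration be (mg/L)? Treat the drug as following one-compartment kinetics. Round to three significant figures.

2.07 mg/L

Css = rate / CL = 55.9 / 27.00 = 2.070 mg/L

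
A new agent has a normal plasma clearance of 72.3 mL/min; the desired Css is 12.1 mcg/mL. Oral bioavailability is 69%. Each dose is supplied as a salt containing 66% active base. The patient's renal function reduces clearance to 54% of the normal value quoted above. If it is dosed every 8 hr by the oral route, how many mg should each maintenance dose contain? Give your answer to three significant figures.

CL = 72.3 mL/min × 60/1000 = 4.338 L/h
Patient clearance = 0.54 × 4.338 = 2.343 L/h
At steady state, dose per interval replaces the amount cleared in that interval: F·S·D/τ = CL·Css.
D = CL × Css × τ / F / S = 2.343 × 12.1 × 8 / 0.69 / 0.66 = 498.0 mg

498 mg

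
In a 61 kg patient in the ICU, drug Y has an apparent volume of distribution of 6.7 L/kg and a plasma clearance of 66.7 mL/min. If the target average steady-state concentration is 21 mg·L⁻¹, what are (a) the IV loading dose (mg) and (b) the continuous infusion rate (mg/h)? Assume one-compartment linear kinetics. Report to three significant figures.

(a) 8580 mg; (b) 84.0 mg/h

Total Vd = 6.7 × 61 = 408.7 L
Loading: fill Vd to C_target → 408.7 L × 21 mg/L = 8583 mg
CL = 66.7 mL/min = 66.7 × 0.06 = 4.002 L/h
Infusion rate = 4.002 L/h × 21 mg/L = 84.04 mg/h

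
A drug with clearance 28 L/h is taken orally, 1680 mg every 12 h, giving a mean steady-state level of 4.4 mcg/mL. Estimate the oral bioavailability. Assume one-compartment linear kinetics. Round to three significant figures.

0.880

F·D/τ = CL·Css at steady state → F = CL·Css·τ / D.
F = 28 × 4.4 × 12 / 1680 = 0.880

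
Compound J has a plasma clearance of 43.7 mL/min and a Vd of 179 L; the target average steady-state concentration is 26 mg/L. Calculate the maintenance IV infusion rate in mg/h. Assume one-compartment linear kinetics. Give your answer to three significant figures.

68.2 mg/h

Convert clearance: 43.7 mL/min × 60 min/h ÷ 1000 mL/L = 2.622 L/h
Maintenance depends on clearance, not Vd — rate in must match rate out.
Infusion rate = CL · Css = 2.622 L/h × 26 mg/L = 68.17 mg/h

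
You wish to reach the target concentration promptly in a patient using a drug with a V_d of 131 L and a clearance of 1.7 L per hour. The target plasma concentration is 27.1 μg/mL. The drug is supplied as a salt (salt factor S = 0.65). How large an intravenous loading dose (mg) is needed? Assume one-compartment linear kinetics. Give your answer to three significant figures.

LD = Vd × C / S = 131.0 × 27.10 / 0.65 = 5462 mg

5460 mg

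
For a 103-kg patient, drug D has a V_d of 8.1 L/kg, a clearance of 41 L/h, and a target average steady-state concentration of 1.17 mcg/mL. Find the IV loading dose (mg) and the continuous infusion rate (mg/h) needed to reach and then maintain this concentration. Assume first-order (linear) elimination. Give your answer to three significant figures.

(a) 976 mg; (b) 48.0 mg/h

Vd(total) = 103 kg × 8.1 L/kg = 834.3 L
LD = Vd · C_target = 834.3 × 1.17 = 976.1 mg
Infusion rate = 41.00 L/h × 1.17 mg/L = 47.97 mg/h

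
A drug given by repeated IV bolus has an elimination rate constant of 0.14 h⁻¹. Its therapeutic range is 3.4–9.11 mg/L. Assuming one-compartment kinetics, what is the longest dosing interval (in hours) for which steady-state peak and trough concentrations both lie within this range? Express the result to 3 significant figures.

7.04 h

Between IV bolus doses, concentration decays as C = C₀·e^(−kτ), so C_peak/C_trough = e^(kτ).
τ_max = ln(C_peak/C_trough) / k = ln(9.11/3.4) / 0.1400 = 0.9856 / 0.1400 = 7.040 h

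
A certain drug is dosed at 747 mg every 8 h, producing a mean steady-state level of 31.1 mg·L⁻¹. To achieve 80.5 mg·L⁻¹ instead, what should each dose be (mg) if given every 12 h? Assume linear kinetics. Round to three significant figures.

With linear kinetics, Css is proportional to dose rate (D/τ) at fixed clearance.
D₂ = D₁ × (Css,target / Css,current) × (τ₂/τ₁) = 747 × (80.5/31.1) × (12/8) = 2900 mg

2900 mg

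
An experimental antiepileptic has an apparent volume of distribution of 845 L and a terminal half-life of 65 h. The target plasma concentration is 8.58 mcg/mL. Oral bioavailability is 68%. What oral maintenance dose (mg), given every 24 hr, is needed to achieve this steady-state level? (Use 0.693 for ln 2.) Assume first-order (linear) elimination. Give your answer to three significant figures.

k = 0.693/65 = 0.01066 h⁻¹, so CL = k·Vd = 0.01066 × 845.0 = 9.008 L/h
D = CL × Css × τ / F = 9.008 × 8.58 × 24 / 0.68 = 2728 mg

2730 mg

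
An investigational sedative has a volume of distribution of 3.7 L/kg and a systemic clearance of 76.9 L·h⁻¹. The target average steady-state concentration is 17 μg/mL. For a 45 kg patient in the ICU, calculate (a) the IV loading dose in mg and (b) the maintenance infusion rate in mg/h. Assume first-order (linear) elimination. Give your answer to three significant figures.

Vd = 3.7 L/kg × 45 kg = 166.5 L
Loading: fill Vd to C_target → 166.5 L × 17 mg/L = 2831 mg
Infusion rate = 76.90 L/h × 17 mg/L = 1307 mg/h

(a) 2830 mg; (b) 1310 mg/h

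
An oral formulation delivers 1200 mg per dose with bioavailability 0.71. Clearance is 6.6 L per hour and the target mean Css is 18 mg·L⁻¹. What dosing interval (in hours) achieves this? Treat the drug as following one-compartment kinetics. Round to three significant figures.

F·D/τ = CL·Css → τ = F·D / (CL·Css).
τ = 0.71 × 1200 / (6.6 × 18) = 7.172 h

7.17 h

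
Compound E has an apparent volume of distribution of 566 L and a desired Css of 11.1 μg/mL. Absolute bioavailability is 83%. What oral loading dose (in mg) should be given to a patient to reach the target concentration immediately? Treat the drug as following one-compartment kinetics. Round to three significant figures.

LD = Vd × C / F = 566.0 × 11.10 / 0.83 = 7569 mg

7570 mg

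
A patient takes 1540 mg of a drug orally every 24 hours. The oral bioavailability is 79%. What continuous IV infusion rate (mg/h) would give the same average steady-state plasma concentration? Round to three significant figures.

50.7 mg/h

Equivalent systemic input: infusion rate = F·D/τ.
Rate = 0.79 × 1540 / 24 = 50.69 mg/h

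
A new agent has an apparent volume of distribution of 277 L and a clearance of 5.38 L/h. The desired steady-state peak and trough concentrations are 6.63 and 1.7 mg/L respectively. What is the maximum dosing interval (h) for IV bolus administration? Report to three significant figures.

k = CL / Vd = 5.380 / 277.0 = 0.01942 h⁻¹
Between IV bolus doses, concentration decays as C = C₀·e^(−kτ), so C_peak/C_trough = e^(kτ).
τ_max = ln(C_peak/C_trough) / k = ln(6.63/1.7) / 0.01942 = 1.361 / 0.01942 = 70.08 h

70.1 h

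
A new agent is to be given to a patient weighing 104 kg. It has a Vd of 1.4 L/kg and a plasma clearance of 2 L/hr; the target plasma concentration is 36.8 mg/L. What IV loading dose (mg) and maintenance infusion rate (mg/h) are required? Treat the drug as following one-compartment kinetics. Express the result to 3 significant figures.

Total Vd = 1.4 × 104 = 145.6 L
LD = Vd · C_target = 145.6 × 36.8 = 5358 mg
Infusion rate = 2.000 L/h × 36.8 mg/L = 73.60 mg/h

(a) 5360 mg; (b) 73.6 mg/h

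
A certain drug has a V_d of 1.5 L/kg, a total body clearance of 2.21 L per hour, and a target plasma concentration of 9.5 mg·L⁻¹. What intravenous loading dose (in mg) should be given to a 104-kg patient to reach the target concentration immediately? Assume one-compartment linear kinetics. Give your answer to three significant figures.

Vd = 1.5 L/kg × 104 kg = 156.0 L
Loading dose depends on Vd (not clearance): it fills the distribution volume.
LD = Vd × C = 156.0 × 9.500 = 1482 mg

1480 mg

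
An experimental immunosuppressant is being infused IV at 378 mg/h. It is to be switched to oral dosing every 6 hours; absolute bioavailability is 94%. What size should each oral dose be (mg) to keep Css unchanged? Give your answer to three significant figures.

2410 mg

To maintain the same Css, the systemic dosing rate must be unchanged: F·D/τ = infusion rate.
D = rate × τ / F = 378 × 6 / 0.94 = 2413 mg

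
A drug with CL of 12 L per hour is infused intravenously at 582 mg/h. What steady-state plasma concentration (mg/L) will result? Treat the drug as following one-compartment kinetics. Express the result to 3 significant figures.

48.5 mg/L

Css = rate / CL = 582 / 12.00 = 48.50 mg/L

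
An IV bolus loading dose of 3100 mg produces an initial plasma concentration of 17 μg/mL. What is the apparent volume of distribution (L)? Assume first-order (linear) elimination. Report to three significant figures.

182 L

Immediately after an IV bolus, C₀ = Dose / Vd, so Vd = Dose / C₀.
Vd = 3100 / 17 = 182.4 L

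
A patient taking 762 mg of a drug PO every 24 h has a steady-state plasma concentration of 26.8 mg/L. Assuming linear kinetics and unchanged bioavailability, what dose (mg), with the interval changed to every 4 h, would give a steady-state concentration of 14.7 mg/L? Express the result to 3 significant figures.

69.7 mg

With linear kinetics, Css is proportional to dose rate (D/τ) at fixed clearance.
D₂ = D₁ × (Css,target / Css,current) × (τ₂/τ₁) = 762 × (14.7/26.8) × (4/24) = 69.66 mg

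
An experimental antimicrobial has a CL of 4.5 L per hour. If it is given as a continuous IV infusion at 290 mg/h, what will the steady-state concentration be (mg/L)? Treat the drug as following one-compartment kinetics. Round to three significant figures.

Css = rate / CL = 290 / 4.500 = 64.44 mg/L

64.4 mg/L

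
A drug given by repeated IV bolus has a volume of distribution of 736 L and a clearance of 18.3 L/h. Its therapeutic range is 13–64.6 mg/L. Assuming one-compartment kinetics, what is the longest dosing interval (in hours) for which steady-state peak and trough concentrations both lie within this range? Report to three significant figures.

64.5 h

k = CL / Vd = 18.30 / 736.0 = 0.02486 h⁻¹
Between IV bolus doses, concentration decays as C = C₀·e^(−kτ), so C_peak/C_trough = e^(kτ).
τ_max = ln(C_peak/C_trough) / k = ln(64.6/13) / 0.02486 = 1.603 / 0.02486 = 64.48 h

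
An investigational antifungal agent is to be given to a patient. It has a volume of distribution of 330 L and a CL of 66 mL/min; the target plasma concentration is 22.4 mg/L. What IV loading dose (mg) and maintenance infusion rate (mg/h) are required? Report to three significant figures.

(a) 7390 mg; (b) 88.7 mg/h

LD = Vd · C_target = 330.0 × 22.4 = 7392 mg
CL = 66 mL/min = 66 × 0.06 = 3.960 L/h
Maintenance infusion rate = CL × Css = 3.960 × 22.4 = 88.70 mg/h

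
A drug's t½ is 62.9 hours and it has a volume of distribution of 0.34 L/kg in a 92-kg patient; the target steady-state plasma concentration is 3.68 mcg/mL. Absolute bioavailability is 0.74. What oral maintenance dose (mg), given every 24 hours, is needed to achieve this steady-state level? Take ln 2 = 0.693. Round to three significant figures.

41.1 mg

Vd(total) = 92 kg × 0.34 L/kg = 31.28 L
CL = ln 2 · Vd / t½ = 0.693 × 31.28 / 62.9 = 0.3446 L/h
D = CL × Css × τ / F = 0.3446 × 3.68 × 24 / 0.74 = 41.13 mg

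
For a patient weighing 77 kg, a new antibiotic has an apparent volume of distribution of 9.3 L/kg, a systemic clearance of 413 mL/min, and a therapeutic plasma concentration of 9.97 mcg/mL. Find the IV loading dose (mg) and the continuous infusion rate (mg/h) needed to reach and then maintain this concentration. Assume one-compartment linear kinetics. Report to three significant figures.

(a) 7140 mg; (b) 247 mg/h

Vd = 9.3 L/kg × 77 kg = 716.1 L
LD = Vd · C_target = 716.1 × 9.97 = 7140 mg
CL = 413 mL/min × 60/1000 = 24.78 L/h
Infusion rate = 24.78 L/h × 9.97 mg/L = 247.1 mg/h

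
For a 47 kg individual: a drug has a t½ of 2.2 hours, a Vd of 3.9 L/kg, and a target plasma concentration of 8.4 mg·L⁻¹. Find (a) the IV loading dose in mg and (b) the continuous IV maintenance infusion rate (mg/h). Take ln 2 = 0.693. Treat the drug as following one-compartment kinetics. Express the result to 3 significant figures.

Vd = 3.9 L/kg × 47 kg = 183.3 L
LD = Vd × C = 183.3 × 8.4 = 1540 mg
CL = 0.693 × Vd / t½ = 0.693 × 183.3 / 2.2 = 57.74 L/h
Infusion rate = CL × Css = 57.74 × 8.4 = 485.0 mg/h

(a) 1540 mg; (b) 485 mg/h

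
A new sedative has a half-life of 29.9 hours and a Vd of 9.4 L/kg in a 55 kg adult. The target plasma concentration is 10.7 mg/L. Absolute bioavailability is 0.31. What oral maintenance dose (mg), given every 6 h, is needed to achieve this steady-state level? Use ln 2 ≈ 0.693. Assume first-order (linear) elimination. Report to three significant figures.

Vd(total) = 55 kg × 9.4 L/kg = 517.0 L
CL = 0.693 × Vd / t½ = 0.693 × 517.0 / 29.9 = 11.98 L/h
D = CL × Css × τ / F = 11.98 × 10.7 × 6 / 0.31 = 2481 mg

2480 mg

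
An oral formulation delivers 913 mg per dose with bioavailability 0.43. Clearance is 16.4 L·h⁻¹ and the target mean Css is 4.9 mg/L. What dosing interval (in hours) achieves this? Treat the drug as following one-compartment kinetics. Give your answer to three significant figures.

F·D/τ = CL·Css → τ = F·D / (CL·Css).
τ = 0.43 × 913 / (16.4 × 4.9) = 4.885 h

4.89 h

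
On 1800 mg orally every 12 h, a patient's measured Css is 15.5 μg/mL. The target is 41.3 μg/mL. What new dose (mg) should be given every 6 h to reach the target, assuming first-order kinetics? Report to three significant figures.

With linear kinetics, Css is proportional to dose rate (D/τ) at fixed clearance.
D₂ = D₁ × (Css,target / Css,current) × (τ₂/τ₁) = 1800 × (41.3/15.5) × (6/12) = 2398 mg

2400 mg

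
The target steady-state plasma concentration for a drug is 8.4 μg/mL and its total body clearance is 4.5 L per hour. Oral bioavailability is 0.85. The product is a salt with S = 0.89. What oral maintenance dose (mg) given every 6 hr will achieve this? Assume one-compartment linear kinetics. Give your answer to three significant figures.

300 mg

At steady state, dose per interval replaces the amount cleared in that interval: F·S·D/τ = CL·Css.
D = CL × Css × τ / F / S = 4.500 × 8.4 × 6 / 0.85 / 0.89 = 299.8 mg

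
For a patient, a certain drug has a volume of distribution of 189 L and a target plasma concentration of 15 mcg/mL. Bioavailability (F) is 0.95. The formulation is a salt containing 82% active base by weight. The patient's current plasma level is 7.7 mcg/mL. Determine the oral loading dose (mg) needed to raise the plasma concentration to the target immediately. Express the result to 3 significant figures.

Concentration deficit ΔC = 15 − 7.7 = 7.300 mg/L
LD = Vd × ΔC / F / S = 189.0 × 7.300 / 0.95 / 0.82 = 1771 mg

1770 mg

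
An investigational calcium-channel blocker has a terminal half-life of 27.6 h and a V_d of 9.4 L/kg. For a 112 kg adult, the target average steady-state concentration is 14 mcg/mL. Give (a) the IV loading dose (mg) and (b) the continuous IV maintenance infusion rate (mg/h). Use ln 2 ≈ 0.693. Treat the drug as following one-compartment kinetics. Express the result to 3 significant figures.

Vd(total) = 112 kg × 9.4 L/kg = 1053 L
LD = Vd × C = 1053 × 14 = 14740 mg
CL = 0.693 × Vd / t½ = 0.693 × 1053 / 27.6 = 26.44 L/h
Infusion rate = CL × Css = 26.44 × 14 = 370.2 mg/h

(a) 14700 mg; (b) 370 mg/h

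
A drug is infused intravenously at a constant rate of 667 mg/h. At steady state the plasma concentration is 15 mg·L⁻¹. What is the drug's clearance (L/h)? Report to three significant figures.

At steady state, infusion rate = CL × Css, so CL = rate / Css.
CL = 667 / 15 = 44.47 L/h

44.5 L/h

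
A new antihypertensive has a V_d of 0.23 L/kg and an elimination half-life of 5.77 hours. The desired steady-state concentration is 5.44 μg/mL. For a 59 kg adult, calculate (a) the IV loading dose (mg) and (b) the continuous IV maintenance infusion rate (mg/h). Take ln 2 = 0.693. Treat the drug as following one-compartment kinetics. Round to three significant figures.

(a) 73.8 mg; (b) 8.87 mg/h

Total Vd = 0.23 × 59 = 13.57 L
LD = Vd × C = 13.57 × 5.44 = 73.82 mg
CL = 0.693 × Vd / t½ = 0.693 × 13.57 / 5.77 = 1.630 L/h
Infusion rate = CL × Css = 1.630 × 5.44 = 8.867 mg/h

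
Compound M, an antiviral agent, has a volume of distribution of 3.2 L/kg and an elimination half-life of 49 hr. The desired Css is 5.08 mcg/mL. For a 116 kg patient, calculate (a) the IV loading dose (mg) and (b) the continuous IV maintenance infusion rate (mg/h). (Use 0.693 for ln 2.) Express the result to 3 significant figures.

(a) 1890 mg; (b) 26.7 mg/h

Vd = 3.2 L/kg × 116 kg = 371.2 L
LD = Vd × C = 371.2 × 5.08 = 1886 mg
CL = 0.693 × Vd / t½ = 0.693 × 371.2 / 49 = 5.250 L/h
Infusion rate = CL × Css = 5.250 × 5.08 = 26.67 mg/h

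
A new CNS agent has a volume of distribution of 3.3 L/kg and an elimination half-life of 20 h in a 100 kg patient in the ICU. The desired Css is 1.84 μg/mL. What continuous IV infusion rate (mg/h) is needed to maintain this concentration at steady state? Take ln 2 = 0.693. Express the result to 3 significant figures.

Vd = 3.3 L/kg × 100 kg = 330.0 L
CL = 0.693 × Vd / t½ = 0.693 × 330.0 / 20 = 11.43 L/h
Infusion rate = CL × Css = 11.43 × 1.84 = 21.03 mg/h

21.0 mg/h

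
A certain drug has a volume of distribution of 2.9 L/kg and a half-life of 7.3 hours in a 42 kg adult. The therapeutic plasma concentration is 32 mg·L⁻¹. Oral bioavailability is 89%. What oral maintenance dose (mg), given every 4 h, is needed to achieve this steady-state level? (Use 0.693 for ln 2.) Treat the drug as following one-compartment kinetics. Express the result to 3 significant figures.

Total Vd = 2.9 × 42 = 121.8 L
CL = ln 2 · Vd / t½ = 0.693 × 121.8 / 7.3 = 11.56 L/h
D = CL × Css × τ / F = 11.56 × 32 × 4 / 0.89 = 1663 mg

1660 mg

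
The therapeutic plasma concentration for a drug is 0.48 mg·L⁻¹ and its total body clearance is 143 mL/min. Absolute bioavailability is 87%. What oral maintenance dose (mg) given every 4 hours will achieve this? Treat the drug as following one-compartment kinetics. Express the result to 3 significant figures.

18.9 mg

CL = 143 mL/min = 143 × 0.06 = 8.580 L/h
D = CL × Css × τ / F = 8.580 × 0.48 × 4 / 0.87 = 18.94 mg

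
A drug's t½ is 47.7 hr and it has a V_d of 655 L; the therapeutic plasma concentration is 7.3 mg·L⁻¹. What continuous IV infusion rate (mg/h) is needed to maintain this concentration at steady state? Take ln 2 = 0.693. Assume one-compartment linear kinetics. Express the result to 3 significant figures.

k = 0.693/47.7 = 0.01453 h⁻¹, so CL = k·Vd = 0.01453 × 655.0 = 9.517 L/h
Infusion rate = CL × Css = 9.517 × 7.3 = 69.47 mg/h

69.5 mg/h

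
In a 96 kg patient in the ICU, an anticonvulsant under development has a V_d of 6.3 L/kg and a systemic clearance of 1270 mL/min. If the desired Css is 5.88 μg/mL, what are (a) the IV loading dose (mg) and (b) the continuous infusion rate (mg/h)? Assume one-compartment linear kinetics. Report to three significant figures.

Total Vd = 6.3 × 96 = 604.8 L
Loading dose = Vd × C = 604.8 × 5.88 = 3556 mg
Convert clearance: 1270 mL/min × 60 min/h ÷ 1000 mL/L = 76.20 L/h
Maintenance: replace elimination → rate = CL × Css = 76.20 × 5.88 = 448.1 mg/h

(a) 3560 mg; (b) 448 mg/h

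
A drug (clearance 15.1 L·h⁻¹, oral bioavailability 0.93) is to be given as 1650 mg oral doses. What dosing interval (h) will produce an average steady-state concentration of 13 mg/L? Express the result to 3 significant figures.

7.82 h

F·D/τ = CL·Css → τ = F·D / (CL·Css).
τ = 0.93 × 1650 / (15.1 × 13) = 7.817 h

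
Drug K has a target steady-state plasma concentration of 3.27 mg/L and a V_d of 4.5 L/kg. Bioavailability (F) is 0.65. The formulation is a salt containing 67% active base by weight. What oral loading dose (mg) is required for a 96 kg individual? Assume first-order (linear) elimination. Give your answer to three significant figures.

Vd = 4.5 L/kg × 96 kg = 432.0 L
LD = Vd × C / F / S = 432.0 × 3.270 / 0.65 / 0.67 = 3244 mg

3240 mg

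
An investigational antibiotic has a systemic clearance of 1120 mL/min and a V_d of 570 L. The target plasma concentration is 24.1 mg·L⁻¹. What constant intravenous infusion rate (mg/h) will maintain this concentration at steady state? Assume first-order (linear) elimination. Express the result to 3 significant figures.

CL = 1120 mL/min = 1120 × 0.06 = 67.20 L/h
At steady state, infusion rate equals elimination rate: rate in = CL × Css.
Infusion rate = CL · Css = 67.20 L/h × 24.1 mg/L = 1620 mg/h

1620 mg/h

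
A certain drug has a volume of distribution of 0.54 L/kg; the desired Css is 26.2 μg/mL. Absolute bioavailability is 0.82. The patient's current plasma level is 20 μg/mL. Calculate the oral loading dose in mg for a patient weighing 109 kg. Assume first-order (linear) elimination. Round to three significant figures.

Vd = 0.54 L/kg × 109 kg = 58.86 L
Concentration deficit ΔC = 26.2 − 20 = 6.200 mg/L
LD = Vd × ΔC / F = 58.86 × 6.200 / 0.82 = 445.0 mg

445 mg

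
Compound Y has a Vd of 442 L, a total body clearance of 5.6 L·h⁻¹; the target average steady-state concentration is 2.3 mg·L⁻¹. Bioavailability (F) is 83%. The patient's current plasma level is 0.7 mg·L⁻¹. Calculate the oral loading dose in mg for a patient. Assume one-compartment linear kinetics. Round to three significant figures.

Loading dose depends on Vd (not clearance): it fills the distribution volume.
Concentration deficit ΔC = 2.3 − 0.7 = 1.600 mg/L
LD = Vd × ΔC / F = 442.0 × 1.600 / 0.83 = 852.0 mg

852 mg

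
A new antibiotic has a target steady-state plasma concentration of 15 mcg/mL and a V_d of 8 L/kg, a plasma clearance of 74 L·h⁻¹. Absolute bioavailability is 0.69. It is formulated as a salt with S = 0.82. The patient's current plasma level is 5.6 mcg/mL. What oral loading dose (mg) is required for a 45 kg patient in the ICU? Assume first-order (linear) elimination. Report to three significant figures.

Vd = 8 L/kg × 45 kg = 360.0 L
Concentration deficit ΔC = 15 − 5.6 = 9.400 mg/L
LD = Vd × ΔC / F / S = 360.0 × 9.400 / 0.69 / 0.82 = 5981 mg

5980 mg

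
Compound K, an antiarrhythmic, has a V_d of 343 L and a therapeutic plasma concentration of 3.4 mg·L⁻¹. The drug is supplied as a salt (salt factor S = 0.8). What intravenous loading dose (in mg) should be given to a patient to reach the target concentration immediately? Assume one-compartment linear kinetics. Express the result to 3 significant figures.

LD = Vd × C / S = 343.0 × 3.400 / 0.8 = 1458 mg

1460 mg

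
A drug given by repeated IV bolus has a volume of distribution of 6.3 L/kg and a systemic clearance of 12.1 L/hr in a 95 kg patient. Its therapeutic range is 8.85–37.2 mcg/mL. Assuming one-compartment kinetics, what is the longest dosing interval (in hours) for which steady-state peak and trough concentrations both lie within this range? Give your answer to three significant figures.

Vd = 6.3 L/kg × 95 kg = 598.5 L
k = CL / Vd = 12.10 / 598.5 = 0.02022 h⁻¹
Between IV bolus doses, concentration decays as C = C₀·e^(−kτ), so C_peak/C_trough = e^(kτ).
τ_max = ln(C_peak/C_trough) / k = ln(37.2/8.85) / 0.02022 = 1.436 / 0.02022 = 71.02 h

71.0 h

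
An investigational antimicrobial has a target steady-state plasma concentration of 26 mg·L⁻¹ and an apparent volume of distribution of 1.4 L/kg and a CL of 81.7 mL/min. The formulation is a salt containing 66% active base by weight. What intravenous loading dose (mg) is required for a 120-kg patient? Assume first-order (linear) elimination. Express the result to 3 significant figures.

6620 mg

Vd = 1.4 L/kg × 120 kg = 168.0 L
LD = Vd × C / S = 168.0 × 26.00 / 0.66 = 6618 mg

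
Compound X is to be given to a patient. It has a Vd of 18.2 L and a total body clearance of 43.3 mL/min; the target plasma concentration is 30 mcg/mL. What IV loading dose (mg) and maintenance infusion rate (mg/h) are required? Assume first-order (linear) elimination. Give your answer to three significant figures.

Loading: fill Vd to C_target → 18.20 L × 30 mg/L = 546.0 mg
CL = 43.3 mL/min = 43.3 × 0.06 = 2.598 L/h
Maintenance infusion rate = CL × Css = 2.598 × 30 = 77.94 mg/h

(a) 546 mg; (b) 77.9 mg/h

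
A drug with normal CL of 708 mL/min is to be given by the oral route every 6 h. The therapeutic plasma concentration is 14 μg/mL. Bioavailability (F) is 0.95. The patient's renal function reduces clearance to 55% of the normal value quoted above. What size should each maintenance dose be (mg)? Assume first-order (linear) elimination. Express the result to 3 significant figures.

CL = 708 mL/min = 708 × 0.06 = 42.48 L/h
Patient clearance = 0.55 × 42.48 = 23.36 L/h
D = CL × Css × τ / F = 23.36 × 14 × 6 / 0.95 = 2066 mg

2070 mg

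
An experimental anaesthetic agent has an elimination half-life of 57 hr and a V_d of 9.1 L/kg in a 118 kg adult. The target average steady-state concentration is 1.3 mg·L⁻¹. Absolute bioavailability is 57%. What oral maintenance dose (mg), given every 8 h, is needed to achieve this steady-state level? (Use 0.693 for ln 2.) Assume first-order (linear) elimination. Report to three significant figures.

Vd(total) = 118 kg × 9.1 L/kg = 1074 L
CL = ln 2 · Vd / t½ = 0.693 × 1074 / 57 = 13.06 L/h
D = CL × Css × τ / F = 13.06 × 1.3 × 8 / 0.57 = 238.3 mg

238 mg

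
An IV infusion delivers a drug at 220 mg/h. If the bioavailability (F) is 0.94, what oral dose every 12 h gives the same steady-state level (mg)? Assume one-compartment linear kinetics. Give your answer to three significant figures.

To maintain the same Css, the systemic dosing rate must be unchanged: F·D/τ = infusion rate.
D = rate × τ / F = 220 × 12 / 0.94 = 2809 mg

2810 mg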